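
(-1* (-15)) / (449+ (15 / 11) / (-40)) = 1320 / 39509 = 0.03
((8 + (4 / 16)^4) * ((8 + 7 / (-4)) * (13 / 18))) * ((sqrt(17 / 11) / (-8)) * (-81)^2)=-36835.03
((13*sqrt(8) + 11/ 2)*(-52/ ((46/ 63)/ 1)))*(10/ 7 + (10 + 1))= -529308*sqrt(2)/ 23- 111969/ 23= -37414.07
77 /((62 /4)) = 154 /31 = 4.97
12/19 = 0.63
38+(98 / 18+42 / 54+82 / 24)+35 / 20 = 889 / 18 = 49.39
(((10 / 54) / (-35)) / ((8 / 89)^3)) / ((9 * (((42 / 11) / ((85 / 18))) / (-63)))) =659146015 / 10450944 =63.07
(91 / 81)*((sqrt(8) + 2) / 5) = 182 / 405 + 182*sqrt(2) / 405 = 1.08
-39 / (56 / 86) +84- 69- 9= -1509 / 28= -53.89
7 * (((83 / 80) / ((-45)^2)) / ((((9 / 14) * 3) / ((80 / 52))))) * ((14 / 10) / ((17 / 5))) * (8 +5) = 28469 / 1858950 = 0.02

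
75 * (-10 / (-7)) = 750 / 7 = 107.14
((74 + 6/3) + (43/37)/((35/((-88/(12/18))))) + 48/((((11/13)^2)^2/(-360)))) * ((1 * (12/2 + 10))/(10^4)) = -637768768696/11850059375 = -53.82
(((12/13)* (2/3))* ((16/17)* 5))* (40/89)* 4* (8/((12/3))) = 204800/19669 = 10.41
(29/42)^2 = 841/1764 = 0.48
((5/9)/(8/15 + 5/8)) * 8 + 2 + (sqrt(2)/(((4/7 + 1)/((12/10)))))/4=21 * sqrt(2)/110 + 2434/417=6.11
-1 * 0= 0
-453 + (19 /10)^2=-44939 /100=-449.39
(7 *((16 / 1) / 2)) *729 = 40824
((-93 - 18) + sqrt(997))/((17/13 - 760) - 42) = 1443/10409 - 13* sqrt(997)/10409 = 0.10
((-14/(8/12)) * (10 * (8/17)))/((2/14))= -11760/17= -691.76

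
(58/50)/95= 29/2375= 0.01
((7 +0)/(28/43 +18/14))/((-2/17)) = -35819/1166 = -30.72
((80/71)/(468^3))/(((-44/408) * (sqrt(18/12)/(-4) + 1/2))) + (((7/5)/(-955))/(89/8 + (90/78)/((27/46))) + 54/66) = 19956913686020923/24395132081001825-34 * sqrt(6)/416953251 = 0.82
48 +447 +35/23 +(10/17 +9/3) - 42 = 179121/391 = 458.11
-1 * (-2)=2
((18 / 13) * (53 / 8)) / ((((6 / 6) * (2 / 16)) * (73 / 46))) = 43884 / 949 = 46.24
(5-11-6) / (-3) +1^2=5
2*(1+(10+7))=36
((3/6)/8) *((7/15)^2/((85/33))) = 539/102000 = 0.01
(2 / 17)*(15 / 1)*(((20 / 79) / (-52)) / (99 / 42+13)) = -420 / 750737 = -0.00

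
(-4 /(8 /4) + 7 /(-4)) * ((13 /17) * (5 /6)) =-325 /136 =-2.39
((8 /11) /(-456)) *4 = -4 /627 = -0.01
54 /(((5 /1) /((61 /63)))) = 366 /35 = 10.46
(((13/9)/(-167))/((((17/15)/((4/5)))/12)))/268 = -52/190213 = -0.00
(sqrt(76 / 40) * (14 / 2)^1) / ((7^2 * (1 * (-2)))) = -sqrt(190) / 140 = -0.10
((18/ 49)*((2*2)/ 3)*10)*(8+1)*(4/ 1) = 8640/ 49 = 176.33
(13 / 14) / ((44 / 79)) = 1027 / 616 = 1.67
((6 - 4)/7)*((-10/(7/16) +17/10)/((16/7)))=-1481/560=-2.64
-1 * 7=-7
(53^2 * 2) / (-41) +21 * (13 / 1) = 5575 / 41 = 135.98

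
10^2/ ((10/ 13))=130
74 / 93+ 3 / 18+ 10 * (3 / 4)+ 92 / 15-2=5857 / 465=12.60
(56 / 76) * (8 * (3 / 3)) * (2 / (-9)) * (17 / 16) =-238 / 171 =-1.39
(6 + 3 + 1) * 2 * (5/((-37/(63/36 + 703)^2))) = -198669025/148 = -1342358.28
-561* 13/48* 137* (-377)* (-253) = -1985397244.19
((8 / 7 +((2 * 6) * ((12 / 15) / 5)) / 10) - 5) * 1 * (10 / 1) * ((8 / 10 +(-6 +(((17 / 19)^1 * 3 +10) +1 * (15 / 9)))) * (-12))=66910848 / 16625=4024.71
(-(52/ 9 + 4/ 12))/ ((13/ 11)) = -605/ 117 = -5.17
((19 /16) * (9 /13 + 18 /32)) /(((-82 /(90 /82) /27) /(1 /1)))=-6025185 /11188736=-0.54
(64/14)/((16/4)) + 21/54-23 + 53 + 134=20857/126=165.53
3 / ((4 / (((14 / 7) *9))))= 27 / 2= 13.50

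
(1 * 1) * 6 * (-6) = -36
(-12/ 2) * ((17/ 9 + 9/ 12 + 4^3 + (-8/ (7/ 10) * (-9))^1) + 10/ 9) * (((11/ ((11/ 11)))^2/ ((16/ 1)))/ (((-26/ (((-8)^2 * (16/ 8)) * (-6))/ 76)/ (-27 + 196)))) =-20558908656/ 7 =-2936986950.86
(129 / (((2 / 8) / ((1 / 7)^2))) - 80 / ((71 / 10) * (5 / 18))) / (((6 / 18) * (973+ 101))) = -52242 / 622741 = -0.08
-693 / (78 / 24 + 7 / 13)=-182.92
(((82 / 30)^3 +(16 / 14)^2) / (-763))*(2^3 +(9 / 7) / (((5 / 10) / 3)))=-79048838 / 176653575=-0.45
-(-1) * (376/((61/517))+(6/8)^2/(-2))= 6219995/1952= 3186.47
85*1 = 85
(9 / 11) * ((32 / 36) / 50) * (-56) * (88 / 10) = -896 / 125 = -7.17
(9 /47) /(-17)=-9 /799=-0.01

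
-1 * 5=-5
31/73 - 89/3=-6404/219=-29.24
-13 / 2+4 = -5 / 2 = -2.50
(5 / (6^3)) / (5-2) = 5 / 648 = 0.01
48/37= 1.30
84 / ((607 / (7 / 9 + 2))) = 700 / 1821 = 0.38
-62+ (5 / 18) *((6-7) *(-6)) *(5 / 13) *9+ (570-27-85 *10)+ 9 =-4605 / 13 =-354.23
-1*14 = -14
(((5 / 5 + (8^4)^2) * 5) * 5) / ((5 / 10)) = 838860850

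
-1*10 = -10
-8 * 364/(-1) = 2912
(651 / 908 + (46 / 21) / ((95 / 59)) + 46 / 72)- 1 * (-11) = 18634829 / 1358595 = 13.72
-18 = -18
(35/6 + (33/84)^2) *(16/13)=14083/1911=7.37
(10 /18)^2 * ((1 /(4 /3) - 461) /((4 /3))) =-106.54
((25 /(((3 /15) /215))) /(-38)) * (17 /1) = -456875 /38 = -12023.03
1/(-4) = -1/4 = -0.25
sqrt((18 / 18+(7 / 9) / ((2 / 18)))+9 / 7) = sqrt(455) / 7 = 3.05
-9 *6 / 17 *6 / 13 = -324 / 221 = -1.47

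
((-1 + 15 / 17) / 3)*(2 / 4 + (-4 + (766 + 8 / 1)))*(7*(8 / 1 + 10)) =-64722 / 17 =-3807.18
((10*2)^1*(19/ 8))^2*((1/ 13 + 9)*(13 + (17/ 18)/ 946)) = 117879847975/ 442728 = 266257.95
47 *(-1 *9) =-423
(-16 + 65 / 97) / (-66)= 1487 / 6402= 0.23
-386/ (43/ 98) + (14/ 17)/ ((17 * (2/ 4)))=-10931088/ 12427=-879.62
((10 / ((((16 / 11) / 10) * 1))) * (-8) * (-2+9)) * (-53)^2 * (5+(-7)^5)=181707749300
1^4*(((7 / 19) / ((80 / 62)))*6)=651 / 380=1.71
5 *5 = 25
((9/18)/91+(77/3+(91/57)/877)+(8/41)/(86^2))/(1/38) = 5902541124631/6050088863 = 975.61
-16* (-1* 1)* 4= 64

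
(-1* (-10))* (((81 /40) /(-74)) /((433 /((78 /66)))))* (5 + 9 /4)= -0.01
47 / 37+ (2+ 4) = 269 / 37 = 7.27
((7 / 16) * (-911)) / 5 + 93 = 13.29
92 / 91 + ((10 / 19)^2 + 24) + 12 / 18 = 2557910 / 98553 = 25.95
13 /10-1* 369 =-3677 /10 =-367.70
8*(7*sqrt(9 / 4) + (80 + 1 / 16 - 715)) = -9991 / 2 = -4995.50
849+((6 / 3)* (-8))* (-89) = 2273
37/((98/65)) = 2405/98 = 24.54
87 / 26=3.35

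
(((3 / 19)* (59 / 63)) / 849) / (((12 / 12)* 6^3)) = 59 / 73170216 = 0.00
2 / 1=2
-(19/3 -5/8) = -137/24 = -5.71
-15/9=-5/3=-1.67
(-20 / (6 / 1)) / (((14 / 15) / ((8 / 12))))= -50 / 21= -2.38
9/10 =0.90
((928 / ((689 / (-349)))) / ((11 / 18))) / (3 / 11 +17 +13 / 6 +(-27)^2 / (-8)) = 139912704 / 13039325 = 10.73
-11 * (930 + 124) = -11594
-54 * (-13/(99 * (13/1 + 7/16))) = 1248/2365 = 0.53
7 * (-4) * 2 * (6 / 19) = -336 / 19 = -17.68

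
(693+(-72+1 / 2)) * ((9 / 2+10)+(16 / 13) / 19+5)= 12013595 / 988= 12159.51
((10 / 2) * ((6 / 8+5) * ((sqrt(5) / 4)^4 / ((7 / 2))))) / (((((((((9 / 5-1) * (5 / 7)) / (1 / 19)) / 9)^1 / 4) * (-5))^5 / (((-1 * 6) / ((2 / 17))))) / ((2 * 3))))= 498912027831 / 15847033600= 31.48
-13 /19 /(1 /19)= -13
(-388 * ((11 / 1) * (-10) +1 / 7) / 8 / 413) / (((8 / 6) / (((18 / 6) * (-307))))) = -206100459 / 23128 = -8911.30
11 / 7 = 1.57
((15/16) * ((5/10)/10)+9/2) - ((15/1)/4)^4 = -49461/256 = -193.21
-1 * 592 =-592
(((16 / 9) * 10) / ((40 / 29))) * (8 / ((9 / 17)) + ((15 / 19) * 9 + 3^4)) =2047400 / 1539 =1330.34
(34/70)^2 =289/1225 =0.24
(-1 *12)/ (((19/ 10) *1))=-120/ 19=-6.32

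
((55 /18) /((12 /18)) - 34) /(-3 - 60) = 353 /756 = 0.47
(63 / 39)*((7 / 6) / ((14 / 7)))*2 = 49 / 26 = 1.88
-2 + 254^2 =64514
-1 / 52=-0.02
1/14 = 0.07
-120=-120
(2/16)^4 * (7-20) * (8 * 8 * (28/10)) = -91/160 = -0.57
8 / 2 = 4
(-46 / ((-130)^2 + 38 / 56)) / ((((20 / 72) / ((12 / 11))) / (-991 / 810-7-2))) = 42663712 / 390405675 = 0.11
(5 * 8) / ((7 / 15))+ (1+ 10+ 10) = 747 / 7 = 106.71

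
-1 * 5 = -5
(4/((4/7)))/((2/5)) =35/2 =17.50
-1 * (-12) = 12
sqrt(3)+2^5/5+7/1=sqrt(3)+67/5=15.13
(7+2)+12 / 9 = 31 / 3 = 10.33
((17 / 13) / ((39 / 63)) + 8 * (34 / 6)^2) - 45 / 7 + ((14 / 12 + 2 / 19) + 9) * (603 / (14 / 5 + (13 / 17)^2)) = 61506886303 / 29534778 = 2082.52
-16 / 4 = -4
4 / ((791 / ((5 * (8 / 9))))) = 160 / 7119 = 0.02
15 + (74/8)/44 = 2677/176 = 15.21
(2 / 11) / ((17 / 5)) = 0.05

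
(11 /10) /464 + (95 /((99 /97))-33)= 27599809 /459360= 60.08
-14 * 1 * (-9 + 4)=70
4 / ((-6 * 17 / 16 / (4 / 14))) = -64 / 357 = -0.18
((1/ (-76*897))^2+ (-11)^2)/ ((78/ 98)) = 27554562571585/ 181249441776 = 152.03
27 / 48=9 / 16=0.56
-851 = -851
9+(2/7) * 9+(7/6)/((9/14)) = 2530/189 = 13.39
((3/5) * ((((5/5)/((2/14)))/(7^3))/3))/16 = 1/3920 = 0.00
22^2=484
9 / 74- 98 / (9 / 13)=-94195 / 666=-141.43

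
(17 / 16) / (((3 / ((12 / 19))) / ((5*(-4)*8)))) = -680 / 19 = -35.79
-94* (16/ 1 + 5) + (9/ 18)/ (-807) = -1974.00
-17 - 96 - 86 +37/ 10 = -1953/ 10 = -195.30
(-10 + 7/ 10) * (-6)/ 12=4.65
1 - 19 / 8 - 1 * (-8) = 53 / 8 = 6.62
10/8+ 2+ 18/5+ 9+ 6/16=649/40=16.22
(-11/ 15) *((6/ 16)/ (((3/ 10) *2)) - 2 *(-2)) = -407/ 120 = -3.39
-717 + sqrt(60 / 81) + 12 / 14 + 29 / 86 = -430915 / 602 + 2 * sqrt(15) / 9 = -714.94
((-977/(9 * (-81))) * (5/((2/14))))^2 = 2200.24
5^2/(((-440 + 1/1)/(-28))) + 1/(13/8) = 12612/5707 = 2.21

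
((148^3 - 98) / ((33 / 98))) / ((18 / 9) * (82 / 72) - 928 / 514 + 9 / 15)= 2449359152520 / 272833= 8977503.28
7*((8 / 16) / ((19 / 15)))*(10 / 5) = 105 / 19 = 5.53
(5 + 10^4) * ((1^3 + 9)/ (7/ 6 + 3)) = 24012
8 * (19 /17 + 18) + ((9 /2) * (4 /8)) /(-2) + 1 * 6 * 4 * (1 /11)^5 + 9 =3522349685 /21902936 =160.82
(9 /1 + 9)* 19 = 342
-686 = -686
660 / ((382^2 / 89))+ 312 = 11396757 / 36481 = 312.40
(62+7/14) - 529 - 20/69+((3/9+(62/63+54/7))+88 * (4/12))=-1241575/2898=-428.42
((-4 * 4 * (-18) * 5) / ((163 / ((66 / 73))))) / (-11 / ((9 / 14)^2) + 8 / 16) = -15396480 / 50344669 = -0.31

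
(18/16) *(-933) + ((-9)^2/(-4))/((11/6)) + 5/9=-839611/792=-1060.11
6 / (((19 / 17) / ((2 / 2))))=102 / 19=5.37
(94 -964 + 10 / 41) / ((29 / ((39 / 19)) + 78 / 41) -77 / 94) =-130729560 / 2286379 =-57.18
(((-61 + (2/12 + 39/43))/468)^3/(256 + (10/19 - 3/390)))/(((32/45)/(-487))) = 854939359204394825/152526973197118021632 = 0.01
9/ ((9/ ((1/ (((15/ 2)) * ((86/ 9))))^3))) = 27/ 9938375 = 0.00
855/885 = 0.97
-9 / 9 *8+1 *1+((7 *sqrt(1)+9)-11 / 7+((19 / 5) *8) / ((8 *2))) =653 / 70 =9.33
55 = 55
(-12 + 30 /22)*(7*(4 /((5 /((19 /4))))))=-15561 /55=-282.93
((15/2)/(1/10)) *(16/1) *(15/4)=4500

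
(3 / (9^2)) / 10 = 0.00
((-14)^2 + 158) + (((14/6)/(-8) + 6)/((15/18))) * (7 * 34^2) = 278921/5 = 55784.20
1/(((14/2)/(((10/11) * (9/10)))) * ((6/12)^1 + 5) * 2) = 9/847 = 0.01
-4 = -4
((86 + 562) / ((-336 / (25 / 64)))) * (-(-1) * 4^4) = -1350 / 7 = -192.86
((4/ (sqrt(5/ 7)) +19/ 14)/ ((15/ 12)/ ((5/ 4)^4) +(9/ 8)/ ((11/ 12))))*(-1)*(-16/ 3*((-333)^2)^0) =418000/ 100443 +35200*sqrt(35)/ 14349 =18.67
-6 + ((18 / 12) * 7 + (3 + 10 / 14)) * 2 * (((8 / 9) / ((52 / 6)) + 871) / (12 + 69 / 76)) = 512200774 / 267813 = 1912.53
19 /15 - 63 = -926 /15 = -61.73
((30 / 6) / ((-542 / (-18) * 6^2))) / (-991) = -5 / 1074244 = -0.00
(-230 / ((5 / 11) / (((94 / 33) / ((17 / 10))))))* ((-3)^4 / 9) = -129720 / 17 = -7630.59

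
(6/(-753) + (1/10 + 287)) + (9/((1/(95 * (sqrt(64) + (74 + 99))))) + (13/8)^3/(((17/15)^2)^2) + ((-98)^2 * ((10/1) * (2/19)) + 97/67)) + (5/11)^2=165155.82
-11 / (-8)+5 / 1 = 6.38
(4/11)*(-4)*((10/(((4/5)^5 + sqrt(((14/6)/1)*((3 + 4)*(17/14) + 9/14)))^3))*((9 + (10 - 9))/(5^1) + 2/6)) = 752278524169921875000/10090638082230449873987 - 33088477611541748046875*sqrt(3)/161450209315687197983792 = -0.28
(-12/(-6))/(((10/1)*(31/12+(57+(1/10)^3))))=600/178753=0.00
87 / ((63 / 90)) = 870 / 7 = 124.29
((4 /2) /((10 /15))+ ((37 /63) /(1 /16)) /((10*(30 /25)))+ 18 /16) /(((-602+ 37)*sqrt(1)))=-0.01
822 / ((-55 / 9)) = -134.51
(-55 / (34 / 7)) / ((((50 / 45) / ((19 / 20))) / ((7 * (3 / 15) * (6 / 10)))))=-276507 / 34000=-8.13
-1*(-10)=10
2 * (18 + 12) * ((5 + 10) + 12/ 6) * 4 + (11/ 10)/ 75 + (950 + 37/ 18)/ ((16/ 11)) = 170443903/ 36000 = 4734.55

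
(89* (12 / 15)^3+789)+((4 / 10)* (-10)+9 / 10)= 207867 / 250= 831.47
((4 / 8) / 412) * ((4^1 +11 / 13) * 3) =189 / 10712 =0.02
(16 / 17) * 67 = 63.06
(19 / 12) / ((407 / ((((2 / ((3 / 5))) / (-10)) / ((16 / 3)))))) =-19 / 78144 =-0.00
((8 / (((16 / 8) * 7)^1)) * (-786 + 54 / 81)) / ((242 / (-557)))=2624584 / 2541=1032.89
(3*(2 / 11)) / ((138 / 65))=65 / 253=0.26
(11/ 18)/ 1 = 11/ 18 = 0.61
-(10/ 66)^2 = -25/ 1089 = -0.02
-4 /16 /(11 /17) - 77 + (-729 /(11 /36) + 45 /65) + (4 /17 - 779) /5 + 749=-1869.27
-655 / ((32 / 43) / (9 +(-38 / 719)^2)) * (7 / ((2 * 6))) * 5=-4587888527075 / 198513024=-23111.27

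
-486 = -486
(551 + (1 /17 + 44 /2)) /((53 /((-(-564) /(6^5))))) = 228937 /291924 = 0.78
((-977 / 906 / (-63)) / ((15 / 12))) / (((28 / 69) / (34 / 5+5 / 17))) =1505557 / 6289150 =0.24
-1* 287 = -287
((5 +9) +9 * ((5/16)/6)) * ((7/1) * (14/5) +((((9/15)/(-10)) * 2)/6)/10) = 4536937/16000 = 283.56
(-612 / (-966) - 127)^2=413919025 / 25921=15968.48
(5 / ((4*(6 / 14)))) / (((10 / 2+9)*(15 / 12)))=1 / 6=0.17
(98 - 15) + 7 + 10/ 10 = 91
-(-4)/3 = 4/3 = 1.33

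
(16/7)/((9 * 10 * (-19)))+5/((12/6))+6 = 101729/11970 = 8.50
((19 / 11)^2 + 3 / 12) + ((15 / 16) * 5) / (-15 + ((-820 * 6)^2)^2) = 22230580327330395 / 6875144331263824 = 3.23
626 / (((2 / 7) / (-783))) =-1715553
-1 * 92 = -92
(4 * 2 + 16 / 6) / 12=8 / 9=0.89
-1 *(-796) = 796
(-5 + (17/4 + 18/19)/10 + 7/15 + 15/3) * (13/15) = 29237/34200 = 0.85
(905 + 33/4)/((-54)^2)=0.31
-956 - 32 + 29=-959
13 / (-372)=-13 / 372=-0.03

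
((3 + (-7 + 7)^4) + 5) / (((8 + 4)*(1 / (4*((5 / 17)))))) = 40 / 51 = 0.78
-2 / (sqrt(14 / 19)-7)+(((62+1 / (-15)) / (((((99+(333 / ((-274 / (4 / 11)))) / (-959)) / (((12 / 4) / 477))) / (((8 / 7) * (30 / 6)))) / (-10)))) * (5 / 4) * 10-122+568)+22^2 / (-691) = 2 * sqrt(266) / 917+2735420446455963820 / 6177842011715301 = 442.81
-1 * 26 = -26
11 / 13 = 0.85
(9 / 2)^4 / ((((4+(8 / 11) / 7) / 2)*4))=505197 / 10112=49.96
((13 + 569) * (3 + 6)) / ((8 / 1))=2619 / 4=654.75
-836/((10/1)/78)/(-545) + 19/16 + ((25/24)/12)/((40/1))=82588841/6278400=13.15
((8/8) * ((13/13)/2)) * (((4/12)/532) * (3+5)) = 1/399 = 0.00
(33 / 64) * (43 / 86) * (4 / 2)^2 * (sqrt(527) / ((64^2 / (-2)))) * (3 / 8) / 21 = -33 * sqrt(527) / 3670016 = -0.00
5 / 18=0.28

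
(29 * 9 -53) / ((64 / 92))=299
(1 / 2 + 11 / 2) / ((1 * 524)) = 3 / 262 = 0.01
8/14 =4/7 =0.57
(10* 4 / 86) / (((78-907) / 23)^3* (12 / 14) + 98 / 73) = -6217337 / 536490005293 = -0.00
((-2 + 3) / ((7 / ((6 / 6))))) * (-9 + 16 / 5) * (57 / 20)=-1653 / 700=-2.36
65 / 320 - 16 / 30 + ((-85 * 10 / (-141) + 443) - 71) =17041741 / 45120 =377.70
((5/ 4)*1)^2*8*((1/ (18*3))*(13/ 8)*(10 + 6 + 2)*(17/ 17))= 325/ 48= 6.77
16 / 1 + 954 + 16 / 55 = 53366 / 55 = 970.29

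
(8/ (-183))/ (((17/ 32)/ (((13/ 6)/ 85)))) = -1664/ 793305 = -0.00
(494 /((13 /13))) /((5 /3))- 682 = -1928 /5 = -385.60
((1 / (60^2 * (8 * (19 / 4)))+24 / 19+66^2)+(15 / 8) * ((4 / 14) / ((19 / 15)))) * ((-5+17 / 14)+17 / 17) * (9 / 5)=-21850.68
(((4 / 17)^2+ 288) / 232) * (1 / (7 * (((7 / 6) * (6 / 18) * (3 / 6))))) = 374616 / 410669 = 0.91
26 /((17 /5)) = 130 /17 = 7.65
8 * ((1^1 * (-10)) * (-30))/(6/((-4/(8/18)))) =-3600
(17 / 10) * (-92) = -782 / 5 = -156.40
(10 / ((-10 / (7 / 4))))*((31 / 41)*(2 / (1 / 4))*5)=-2170 / 41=-52.93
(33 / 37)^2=1089 / 1369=0.80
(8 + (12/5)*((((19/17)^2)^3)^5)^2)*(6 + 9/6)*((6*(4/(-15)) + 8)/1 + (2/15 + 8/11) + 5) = 2240222805812829015431702331880255042636884532205514564375186510028878230037782/12776153747424119592319877438341479131979450042672540429884726760135289495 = 175344.07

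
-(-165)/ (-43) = -165/ 43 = -3.84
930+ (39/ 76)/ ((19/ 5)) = 1343115/ 1444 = 930.14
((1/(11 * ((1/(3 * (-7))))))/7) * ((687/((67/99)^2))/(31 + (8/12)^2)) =-13.01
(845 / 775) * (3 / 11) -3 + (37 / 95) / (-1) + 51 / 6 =350377 / 64790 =5.41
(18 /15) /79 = 0.02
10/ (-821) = -10/ 821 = -0.01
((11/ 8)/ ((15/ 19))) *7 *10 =1463/ 12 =121.92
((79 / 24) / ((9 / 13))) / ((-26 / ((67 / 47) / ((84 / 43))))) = -227599 / 1705536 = -0.13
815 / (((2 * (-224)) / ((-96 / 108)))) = 815 / 504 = 1.62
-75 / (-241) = 75 / 241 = 0.31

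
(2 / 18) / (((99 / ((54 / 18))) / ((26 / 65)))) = 0.00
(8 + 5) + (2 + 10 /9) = 145 /9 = 16.11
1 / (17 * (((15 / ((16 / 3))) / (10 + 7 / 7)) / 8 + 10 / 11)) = 1408 / 22525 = 0.06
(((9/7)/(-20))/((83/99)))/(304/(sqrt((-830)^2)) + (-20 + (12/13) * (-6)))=3861/1267504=0.00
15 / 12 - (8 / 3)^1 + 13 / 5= 71 / 60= 1.18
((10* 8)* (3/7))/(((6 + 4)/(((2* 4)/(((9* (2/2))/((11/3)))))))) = 704/63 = 11.17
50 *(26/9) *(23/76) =7475/171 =43.71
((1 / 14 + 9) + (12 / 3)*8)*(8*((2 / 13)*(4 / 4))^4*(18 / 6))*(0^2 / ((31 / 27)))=0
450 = 450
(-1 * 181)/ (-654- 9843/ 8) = 1448/ 15075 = 0.10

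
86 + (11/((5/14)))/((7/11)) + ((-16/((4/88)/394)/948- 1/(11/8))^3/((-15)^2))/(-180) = 38188300938150368/179398218247875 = 212.87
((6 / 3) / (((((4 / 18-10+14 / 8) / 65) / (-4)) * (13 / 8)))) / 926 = 5760 / 133807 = 0.04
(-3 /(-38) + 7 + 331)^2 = 165045409 /1444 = 114297.37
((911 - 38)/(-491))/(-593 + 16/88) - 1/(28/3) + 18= 1604376195/89650708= 17.90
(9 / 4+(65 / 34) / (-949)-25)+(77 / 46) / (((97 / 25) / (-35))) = -37.85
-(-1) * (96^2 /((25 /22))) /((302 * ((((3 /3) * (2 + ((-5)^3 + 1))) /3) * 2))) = -76032 /230275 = -0.33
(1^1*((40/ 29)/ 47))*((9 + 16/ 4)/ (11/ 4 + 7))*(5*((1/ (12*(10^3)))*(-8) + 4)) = 47992/ 61335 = 0.78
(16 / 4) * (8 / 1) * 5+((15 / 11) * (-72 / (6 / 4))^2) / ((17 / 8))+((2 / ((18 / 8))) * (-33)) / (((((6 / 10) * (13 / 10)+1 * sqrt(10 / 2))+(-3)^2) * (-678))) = 23539099679800 / 14366185053 - 110000 * sqrt(5) / 230473557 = 1638.51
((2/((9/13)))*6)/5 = 52/15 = 3.47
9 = 9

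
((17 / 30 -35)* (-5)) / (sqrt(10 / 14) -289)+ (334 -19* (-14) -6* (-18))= 2481469457 / 3507852 -1033* sqrt(35) / 3507852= 707.40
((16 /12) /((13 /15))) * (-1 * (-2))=40 /13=3.08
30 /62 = 15 /31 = 0.48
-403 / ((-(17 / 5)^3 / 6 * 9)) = 100750 / 14739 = 6.84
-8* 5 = -40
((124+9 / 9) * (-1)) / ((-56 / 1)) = 125 / 56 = 2.23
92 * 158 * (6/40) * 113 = 246385.20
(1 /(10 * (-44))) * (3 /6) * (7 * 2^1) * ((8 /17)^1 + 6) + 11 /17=37 /68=0.54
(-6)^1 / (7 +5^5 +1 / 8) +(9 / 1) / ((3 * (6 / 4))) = 2.00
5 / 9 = 0.56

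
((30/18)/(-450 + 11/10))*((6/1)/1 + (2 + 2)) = -500/13467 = -0.04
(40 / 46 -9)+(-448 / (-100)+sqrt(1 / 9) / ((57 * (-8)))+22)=14433193 / 786600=18.35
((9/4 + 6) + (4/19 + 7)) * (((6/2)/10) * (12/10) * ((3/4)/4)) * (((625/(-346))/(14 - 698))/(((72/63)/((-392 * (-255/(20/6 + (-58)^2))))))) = 23123559375/323020905472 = 0.07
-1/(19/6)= -6/19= -0.32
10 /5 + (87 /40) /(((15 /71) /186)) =1916.87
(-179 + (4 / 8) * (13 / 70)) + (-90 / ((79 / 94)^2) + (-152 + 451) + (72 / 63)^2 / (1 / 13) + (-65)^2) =25899885071 / 6116180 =4234.65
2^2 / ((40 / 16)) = 8 / 5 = 1.60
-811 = -811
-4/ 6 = -2/ 3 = -0.67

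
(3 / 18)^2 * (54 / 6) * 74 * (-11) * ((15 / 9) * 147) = -49857.50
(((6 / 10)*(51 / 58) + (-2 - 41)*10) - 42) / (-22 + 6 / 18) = 410181 / 18850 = 21.76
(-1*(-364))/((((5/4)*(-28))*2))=-26/5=-5.20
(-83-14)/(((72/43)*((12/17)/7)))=-496349/864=-574.48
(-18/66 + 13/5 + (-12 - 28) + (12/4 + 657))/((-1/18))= -616104/55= -11201.89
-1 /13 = -0.08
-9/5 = -1.80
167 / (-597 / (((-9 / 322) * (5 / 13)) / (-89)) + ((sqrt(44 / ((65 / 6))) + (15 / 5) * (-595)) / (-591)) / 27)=-22768378666559167005 / 673855337484384517623631 + 8882730 * sqrt(4290) / 673855337484384517623631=-0.00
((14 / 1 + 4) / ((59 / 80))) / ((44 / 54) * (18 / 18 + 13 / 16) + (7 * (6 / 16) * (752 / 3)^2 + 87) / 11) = 311040 / 191208557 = 0.00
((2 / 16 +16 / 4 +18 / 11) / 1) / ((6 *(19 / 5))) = 845 / 3344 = 0.25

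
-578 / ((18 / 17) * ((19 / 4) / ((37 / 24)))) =-181781 / 1026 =-177.17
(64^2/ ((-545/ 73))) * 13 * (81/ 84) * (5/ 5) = -26237952/ 3815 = -6877.58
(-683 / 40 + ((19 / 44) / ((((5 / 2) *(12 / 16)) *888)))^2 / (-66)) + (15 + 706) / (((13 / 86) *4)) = 1175.35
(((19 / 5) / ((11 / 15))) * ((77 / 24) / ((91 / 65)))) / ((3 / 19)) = 1805 / 24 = 75.21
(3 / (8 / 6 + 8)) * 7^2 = 63 / 4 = 15.75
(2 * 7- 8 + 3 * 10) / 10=3.60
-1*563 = -563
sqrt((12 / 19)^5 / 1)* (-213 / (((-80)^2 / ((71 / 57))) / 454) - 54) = -39847563* sqrt(57) / 13032100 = -23.08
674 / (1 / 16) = 10784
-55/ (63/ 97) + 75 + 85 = 75.32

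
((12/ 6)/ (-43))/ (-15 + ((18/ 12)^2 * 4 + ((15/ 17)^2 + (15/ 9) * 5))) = -867/ 58007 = -0.01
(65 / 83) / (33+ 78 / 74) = 0.02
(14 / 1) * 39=546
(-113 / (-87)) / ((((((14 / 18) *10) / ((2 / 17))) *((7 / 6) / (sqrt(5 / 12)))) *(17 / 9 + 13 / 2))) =6102 *sqrt(15) / 18238535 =0.00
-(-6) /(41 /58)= 348 /41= 8.49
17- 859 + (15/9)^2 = -7553/9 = -839.22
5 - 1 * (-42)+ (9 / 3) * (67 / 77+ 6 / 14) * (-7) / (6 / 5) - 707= -7510 / 11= -682.73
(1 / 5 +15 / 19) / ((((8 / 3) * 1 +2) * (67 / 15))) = 423 / 8911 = 0.05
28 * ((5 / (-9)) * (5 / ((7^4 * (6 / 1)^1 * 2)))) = -0.00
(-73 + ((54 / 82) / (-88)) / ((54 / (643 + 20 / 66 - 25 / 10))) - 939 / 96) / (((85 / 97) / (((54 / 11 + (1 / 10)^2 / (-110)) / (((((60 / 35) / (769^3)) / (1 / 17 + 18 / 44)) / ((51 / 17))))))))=-2617326848880841998803 / 15140178240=-172872921797.31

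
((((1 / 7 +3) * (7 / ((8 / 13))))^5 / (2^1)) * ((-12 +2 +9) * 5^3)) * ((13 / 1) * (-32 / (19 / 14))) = 680192114226625 / 608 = 1118737029978.00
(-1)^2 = 1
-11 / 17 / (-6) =11 / 102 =0.11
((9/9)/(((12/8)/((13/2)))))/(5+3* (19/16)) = 208/411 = 0.51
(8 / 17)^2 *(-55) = -3520 / 289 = -12.18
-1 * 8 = -8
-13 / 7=-1.86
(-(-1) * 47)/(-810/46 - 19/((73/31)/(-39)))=78913/498768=0.16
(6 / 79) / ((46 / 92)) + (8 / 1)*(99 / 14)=31368 / 553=56.72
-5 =-5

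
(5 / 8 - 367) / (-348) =977 / 928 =1.05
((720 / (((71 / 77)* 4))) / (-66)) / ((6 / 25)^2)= -21875 / 426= -51.35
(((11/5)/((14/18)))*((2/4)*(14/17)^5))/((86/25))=9507960/61053851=0.16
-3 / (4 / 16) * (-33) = 396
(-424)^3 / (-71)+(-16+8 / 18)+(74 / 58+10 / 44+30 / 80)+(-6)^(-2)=1750714092377 / 1630728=1073578.24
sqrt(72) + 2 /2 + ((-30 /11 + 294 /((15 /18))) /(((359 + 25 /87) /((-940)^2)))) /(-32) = -26894.84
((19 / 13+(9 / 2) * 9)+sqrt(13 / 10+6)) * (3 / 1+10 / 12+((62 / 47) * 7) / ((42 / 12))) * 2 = 365 * sqrt(730) / 282+1991075 / 3666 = 578.09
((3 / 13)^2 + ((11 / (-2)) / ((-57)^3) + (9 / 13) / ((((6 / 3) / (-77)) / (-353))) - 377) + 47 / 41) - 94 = 11470554723239 / 1283202297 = 8939.01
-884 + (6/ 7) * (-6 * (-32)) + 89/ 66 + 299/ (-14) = -170810/ 231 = -739.44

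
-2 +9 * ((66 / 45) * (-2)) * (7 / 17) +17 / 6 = -5119 / 510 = -10.04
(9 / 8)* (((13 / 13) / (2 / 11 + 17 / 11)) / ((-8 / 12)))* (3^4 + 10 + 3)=-13959 / 152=-91.84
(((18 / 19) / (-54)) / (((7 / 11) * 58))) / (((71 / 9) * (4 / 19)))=-33 / 115304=-0.00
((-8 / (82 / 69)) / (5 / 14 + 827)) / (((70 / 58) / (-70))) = 74704 / 158301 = 0.47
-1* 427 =-427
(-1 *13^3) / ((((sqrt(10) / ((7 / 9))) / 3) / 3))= -15379 *sqrt(10) / 10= -4863.27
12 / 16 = 3 / 4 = 0.75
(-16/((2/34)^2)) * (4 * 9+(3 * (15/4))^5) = -53339281821/64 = -833426278.45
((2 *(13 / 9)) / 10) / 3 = 13 / 135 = 0.10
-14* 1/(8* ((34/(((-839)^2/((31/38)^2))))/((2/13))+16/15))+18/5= 159387749457/81332882495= 1.96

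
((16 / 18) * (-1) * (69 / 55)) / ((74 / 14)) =-1288 / 6105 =-0.21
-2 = -2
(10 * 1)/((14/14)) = 10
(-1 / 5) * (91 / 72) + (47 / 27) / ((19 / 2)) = -1427 / 20520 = -0.07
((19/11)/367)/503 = 0.00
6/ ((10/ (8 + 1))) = 27/ 5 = 5.40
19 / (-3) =-6.33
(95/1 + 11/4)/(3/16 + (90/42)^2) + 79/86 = 6886709/322242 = 21.37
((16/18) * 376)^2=111704.49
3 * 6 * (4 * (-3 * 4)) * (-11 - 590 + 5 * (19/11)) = 511802.18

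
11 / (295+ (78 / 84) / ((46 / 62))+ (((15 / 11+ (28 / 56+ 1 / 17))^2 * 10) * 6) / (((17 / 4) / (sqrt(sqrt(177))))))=-67630543440165545633107956189980911968720 * 177^(1 / 4) / 8580464501058221790175997229208526884475041 - 2097854674458882448222573114415257728000 * 177^(3 / 4) / 8580464501058221790175997229208526884475041+ 11911299328458914963991888857182337289600 * sqrt(177) / 8580464501058221790175997229208526884475041+ 383995925203895391493134473560328501188054 / 8580464501058221790175997229208526884475041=0.02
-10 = -10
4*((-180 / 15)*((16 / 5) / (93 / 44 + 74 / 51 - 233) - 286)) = 13728.67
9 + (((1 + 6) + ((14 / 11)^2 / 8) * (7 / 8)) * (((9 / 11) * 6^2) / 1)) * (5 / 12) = 2067489 / 21296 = 97.08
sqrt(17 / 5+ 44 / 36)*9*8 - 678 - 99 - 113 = -735.20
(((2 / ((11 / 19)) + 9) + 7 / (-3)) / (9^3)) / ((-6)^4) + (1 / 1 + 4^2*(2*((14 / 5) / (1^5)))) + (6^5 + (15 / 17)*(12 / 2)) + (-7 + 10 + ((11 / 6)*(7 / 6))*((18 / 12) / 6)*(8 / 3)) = 10436593185551 / 1325059560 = 7876.32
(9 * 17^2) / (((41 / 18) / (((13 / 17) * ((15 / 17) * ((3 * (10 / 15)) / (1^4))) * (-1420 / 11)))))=-89715600 / 451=-198925.94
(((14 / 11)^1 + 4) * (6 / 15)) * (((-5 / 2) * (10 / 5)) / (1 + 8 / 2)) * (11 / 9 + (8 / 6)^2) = -348 / 55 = -6.33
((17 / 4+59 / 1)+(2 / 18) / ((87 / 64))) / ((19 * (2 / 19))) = 198355 / 6264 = 31.67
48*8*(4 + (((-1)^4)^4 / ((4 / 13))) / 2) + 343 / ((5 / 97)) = 44071 / 5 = 8814.20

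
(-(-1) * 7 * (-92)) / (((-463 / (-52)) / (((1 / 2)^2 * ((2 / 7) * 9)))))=-21528 / 463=-46.50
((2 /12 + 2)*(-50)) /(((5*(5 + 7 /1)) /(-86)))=2795 /18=155.28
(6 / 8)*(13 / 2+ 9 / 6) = 6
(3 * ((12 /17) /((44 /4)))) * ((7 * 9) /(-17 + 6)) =-2268 /2057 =-1.10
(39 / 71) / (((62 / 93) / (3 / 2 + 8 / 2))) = 1287 / 284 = 4.53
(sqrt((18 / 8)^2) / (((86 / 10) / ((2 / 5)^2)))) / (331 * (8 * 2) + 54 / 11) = 99 / 12536650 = 0.00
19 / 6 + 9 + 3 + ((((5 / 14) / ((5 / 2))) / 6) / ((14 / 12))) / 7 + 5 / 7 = 32689 / 2058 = 15.88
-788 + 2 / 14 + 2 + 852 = 463 / 7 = 66.14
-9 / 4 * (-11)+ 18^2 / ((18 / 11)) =891 / 4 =222.75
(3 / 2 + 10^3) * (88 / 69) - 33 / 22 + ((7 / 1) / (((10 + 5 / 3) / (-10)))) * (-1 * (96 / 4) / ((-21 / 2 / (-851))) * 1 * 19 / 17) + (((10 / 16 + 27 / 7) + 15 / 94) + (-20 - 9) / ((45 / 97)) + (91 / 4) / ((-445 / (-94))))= 58801170974459 / 4121593560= 14266.61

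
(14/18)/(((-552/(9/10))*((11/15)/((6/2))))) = -21/4048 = -0.01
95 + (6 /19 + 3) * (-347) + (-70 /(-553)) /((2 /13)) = -1583189 /1501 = -1054.76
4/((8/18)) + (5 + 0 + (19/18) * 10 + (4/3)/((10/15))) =239/9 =26.56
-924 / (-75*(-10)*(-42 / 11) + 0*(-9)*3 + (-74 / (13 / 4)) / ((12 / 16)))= 99099 / 310381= 0.32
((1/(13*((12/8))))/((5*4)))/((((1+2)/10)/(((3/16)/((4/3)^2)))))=3/3328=0.00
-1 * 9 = -9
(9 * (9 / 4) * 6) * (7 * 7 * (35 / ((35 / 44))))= 261954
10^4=10000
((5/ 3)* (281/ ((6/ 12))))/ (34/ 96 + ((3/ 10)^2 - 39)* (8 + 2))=-2.41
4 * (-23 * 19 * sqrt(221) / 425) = -61.14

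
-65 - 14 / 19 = -1249 / 19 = -65.74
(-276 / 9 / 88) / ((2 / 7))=-161 / 132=-1.22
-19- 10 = -29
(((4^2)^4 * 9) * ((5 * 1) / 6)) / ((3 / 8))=1310720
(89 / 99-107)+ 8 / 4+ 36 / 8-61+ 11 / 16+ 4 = -246967 / 1584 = -155.91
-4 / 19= -0.21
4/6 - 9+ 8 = -1/3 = -0.33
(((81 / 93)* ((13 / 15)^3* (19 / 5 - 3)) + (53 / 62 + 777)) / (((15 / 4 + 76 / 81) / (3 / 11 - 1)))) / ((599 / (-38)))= 30312094752 / 3957518125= 7.66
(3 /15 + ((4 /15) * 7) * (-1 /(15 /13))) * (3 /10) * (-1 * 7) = 2233 /750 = 2.98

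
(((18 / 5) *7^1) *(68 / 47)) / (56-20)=238 / 235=1.01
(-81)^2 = 6561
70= 70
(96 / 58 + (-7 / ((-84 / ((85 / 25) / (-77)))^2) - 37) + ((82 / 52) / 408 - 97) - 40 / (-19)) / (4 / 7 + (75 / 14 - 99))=296186956995368 / 211666562432325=1.40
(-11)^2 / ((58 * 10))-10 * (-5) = 29121 / 580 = 50.21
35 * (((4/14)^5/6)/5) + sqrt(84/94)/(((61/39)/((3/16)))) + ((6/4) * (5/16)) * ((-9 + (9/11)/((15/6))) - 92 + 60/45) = -118058741/2535456 + 117 * sqrt(1974)/45872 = -46.45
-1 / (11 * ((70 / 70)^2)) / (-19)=1 / 209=0.00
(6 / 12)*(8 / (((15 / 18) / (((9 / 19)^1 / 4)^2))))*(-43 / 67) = -10449 / 241870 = -0.04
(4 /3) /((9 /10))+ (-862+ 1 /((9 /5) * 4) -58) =-99185 /108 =-918.38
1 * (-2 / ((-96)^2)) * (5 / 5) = -1 / 4608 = -0.00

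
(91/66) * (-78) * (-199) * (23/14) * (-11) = -386756.50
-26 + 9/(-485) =-12619/485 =-26.02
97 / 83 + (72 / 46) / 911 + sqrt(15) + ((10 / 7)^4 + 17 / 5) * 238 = sqrt(15) + 5373442392757 / 2982554785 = 1805.50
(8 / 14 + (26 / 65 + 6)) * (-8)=-1952 / 35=-55.77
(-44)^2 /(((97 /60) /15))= 1742400 /97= 17962.89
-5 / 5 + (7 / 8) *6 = 4.25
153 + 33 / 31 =4776 / 31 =154.06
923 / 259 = 3.56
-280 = -280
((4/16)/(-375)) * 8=-2/375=-0.01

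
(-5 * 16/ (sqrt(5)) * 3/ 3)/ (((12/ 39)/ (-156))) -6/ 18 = -1/ 3 +8112 * sqrt(5) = 18138.65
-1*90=-90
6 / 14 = 3 / 7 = 0.43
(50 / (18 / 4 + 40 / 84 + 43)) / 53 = 420 / 21359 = 0.02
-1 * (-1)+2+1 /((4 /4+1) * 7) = 43 /14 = 3.07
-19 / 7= -2.71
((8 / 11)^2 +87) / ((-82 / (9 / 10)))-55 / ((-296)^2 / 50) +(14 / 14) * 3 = 2181931757 / 1086657440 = 2.01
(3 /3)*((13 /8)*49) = 637 /8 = 79.62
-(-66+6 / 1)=60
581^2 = 337561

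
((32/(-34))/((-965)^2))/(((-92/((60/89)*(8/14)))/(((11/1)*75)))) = 31680/9073595657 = 0.00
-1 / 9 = -0.11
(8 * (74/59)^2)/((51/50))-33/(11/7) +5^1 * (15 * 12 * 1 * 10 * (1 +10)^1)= 17574031249/177531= 98991.34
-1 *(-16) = 16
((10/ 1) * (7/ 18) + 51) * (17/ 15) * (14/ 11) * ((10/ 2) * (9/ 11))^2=1763580/ 1331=1325.00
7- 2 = 5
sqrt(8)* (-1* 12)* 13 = -312* sqrt(2) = -441.23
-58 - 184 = -242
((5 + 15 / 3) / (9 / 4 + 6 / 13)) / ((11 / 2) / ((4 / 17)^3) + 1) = 5120 / 587547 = 0.01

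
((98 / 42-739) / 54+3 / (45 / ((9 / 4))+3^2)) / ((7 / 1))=-31802 / 16443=-1.93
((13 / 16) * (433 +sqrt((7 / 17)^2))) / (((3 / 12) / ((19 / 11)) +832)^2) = 0.00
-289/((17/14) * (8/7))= -833/4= -208.25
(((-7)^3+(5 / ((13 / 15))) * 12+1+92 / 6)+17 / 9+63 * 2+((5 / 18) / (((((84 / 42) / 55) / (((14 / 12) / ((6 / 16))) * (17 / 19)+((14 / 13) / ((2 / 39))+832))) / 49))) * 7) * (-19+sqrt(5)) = -179434172887 / 4212+179434172887 * sqrt(5) / 80028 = -37587122.97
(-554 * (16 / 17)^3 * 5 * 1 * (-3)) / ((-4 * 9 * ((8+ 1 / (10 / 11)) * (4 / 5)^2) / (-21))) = 44320000 / 63869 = 693.92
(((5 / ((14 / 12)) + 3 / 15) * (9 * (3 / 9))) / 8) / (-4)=-0.42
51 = 51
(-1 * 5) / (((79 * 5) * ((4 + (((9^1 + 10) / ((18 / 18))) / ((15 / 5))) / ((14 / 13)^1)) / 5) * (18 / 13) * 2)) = -91 / 39342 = -0.00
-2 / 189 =-0.01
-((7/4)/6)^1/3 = -7/72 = -0.10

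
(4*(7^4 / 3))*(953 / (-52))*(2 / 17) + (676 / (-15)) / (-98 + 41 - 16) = -556734098 / 80665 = -6901.80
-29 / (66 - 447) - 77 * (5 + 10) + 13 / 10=-4395307 / 3810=-1153.62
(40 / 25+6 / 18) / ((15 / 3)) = 29 / 75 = 0.39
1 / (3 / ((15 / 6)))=5 / 6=0.83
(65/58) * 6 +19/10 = 2501/290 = 8.62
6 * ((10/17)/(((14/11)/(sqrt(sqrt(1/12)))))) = 55 * sqrt(2) * 3^(3/4)/119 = 1.49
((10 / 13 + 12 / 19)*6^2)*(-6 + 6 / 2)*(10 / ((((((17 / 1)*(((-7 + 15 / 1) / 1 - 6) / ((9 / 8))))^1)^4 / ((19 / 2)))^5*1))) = -37003641454367298516815450955 / 127747211394008280133513210177349960004663221682176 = -0.00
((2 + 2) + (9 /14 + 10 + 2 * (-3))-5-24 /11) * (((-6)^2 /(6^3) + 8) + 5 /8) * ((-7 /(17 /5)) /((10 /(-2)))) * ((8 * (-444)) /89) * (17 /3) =-1171050 /979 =-1196.17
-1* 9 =-9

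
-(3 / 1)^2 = -9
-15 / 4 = -3.75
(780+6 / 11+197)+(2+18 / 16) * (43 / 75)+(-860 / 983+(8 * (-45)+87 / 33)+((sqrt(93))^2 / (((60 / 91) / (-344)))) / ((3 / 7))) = -146098813253 / 1297560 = -112595.03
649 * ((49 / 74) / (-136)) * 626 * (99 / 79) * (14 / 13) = -2669.55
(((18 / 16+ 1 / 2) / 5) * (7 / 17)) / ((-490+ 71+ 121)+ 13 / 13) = -0.00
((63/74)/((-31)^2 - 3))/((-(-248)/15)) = 945/17581216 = 0.00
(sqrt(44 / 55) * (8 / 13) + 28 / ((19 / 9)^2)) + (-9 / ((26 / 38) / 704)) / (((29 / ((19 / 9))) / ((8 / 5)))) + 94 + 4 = -663005162 / 680485 + 16 * sqrt(5) / 65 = -973.76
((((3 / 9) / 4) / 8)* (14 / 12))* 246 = 287 / 96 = 2.99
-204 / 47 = -4.34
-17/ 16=-1.06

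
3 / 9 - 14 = -41 / 3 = -13.67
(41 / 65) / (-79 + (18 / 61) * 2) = -2501 / 310895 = -0.01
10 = 10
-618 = -618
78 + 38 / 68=78.56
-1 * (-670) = 670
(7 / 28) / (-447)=-1 / 1788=-0.00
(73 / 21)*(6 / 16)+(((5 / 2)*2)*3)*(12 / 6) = 1753 / 56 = 31.30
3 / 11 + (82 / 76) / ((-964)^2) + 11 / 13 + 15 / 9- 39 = -548626603339 / 15149383392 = -36.21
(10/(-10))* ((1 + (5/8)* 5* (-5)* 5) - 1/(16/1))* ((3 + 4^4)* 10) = 1599325/8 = 199915.62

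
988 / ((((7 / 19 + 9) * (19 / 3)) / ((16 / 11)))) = 23712 / 979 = 24.22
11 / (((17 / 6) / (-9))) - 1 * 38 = -1240 / 17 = -72.94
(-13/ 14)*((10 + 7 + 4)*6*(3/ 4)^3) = -49.36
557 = 557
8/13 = 0.62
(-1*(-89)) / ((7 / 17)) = 1513 / 7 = 216.14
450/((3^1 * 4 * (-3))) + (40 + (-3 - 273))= -497/2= -248.50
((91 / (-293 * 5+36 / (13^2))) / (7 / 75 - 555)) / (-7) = -164775 / 10302494282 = -0.00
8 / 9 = 0.89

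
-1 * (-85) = 85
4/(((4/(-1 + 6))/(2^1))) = 10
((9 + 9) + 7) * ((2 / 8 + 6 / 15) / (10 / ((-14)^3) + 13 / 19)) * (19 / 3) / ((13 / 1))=619115 / 53223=11.63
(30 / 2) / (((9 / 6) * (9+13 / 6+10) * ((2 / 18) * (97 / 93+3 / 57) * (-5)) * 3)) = -15903 / 61468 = -0.26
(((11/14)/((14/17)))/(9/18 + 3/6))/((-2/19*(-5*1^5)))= 3553/1960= 1.81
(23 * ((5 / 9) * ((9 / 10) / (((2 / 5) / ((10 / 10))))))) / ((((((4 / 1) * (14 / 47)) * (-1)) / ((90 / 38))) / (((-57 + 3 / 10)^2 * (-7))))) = 3127766481 / 2432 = 1286088.19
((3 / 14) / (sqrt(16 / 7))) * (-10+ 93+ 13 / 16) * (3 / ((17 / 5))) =10.48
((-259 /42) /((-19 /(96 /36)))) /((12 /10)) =370 /513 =0.72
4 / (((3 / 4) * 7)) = 16 / 21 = 0.76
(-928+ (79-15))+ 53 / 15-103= -14452 / 15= -963.47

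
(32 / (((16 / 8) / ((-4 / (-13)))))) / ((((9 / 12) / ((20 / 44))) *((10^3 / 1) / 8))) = 256 / 10725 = 0.02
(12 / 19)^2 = 144 / 361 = 0.40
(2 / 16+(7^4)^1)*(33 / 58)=633897 / 464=1366.16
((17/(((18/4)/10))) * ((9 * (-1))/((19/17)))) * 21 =-121380/19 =-6388.42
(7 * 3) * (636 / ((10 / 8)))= 53424 / 5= 10684.80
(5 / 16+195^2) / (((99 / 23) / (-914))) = -6394944955 / 792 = -8074425.45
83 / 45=1.84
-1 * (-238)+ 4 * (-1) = 234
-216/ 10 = -108/ 5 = -21.60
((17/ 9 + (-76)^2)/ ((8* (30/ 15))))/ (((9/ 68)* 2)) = 884017/ 648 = 1364.22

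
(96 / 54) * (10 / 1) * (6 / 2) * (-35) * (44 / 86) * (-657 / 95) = 5396160 / 817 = 6604.85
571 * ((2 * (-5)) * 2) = -11420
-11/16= -0.69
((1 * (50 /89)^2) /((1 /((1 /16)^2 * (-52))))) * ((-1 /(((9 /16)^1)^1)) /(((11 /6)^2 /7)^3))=14447160000 /14032534681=1.03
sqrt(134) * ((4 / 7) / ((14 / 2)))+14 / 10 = 4 * sqrt(134) / 49+7 / 5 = 2.34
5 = 5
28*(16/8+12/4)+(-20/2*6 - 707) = -627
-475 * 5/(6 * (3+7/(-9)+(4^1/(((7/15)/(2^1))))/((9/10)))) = -9975/536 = -18.61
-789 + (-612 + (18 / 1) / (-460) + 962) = -100979 / 230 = -439.04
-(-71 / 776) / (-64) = -71 / 49664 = -0.00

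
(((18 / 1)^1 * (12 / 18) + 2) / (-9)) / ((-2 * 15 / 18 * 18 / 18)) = 14 / 15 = 0.93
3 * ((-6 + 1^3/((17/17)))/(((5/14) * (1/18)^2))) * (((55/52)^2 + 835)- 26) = -3726144261/338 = -11024095.45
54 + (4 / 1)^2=70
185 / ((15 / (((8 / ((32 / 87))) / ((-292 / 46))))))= -42.26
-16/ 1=-16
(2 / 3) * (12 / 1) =8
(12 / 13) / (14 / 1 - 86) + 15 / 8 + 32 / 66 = 2685 / 1144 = 2.35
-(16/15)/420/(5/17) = -68/7875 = -0.01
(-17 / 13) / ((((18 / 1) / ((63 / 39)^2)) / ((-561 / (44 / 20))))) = 212415 / 4394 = 48.34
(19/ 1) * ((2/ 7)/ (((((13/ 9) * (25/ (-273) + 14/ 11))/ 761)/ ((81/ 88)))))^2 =52628438014731/ 201299344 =261443.66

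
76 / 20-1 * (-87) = 454 / 5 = 90.80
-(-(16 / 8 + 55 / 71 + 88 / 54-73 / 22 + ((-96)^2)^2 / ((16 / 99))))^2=-491235650518525902819848041 / 1778646276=-276185128626736518.59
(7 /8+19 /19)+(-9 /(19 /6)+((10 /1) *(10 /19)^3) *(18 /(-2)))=-773067 /54872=-14.09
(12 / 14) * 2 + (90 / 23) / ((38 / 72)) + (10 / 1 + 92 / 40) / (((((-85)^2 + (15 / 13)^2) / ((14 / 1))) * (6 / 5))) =68352740677 / 7471607500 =9.15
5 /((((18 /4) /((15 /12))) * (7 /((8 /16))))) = 25 /252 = 0.10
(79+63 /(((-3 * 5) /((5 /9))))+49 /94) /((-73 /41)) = -892447 /20586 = -43.35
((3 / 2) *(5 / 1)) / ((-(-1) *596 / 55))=825 / 1192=0.69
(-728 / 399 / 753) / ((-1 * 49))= 104 / 2103129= 0.00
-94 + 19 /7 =-639 /7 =-91.29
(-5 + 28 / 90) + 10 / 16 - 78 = -29543 / 360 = -82.06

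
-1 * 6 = -6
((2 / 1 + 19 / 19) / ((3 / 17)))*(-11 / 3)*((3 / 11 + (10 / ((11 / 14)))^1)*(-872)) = 2119832 / 3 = 706610.67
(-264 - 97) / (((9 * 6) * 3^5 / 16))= -2888 / 6561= -0.44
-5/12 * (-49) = 245/12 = 20.42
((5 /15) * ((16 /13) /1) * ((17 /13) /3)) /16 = 0.01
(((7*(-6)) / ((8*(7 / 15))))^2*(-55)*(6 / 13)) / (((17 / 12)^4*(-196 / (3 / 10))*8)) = 16238475 / 106405754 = 0.15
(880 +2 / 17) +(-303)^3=-472893197 / 17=-27817246.88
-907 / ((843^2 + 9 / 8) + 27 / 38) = -137864 / 108018927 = -0.00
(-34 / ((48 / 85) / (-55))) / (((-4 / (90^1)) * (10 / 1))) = -238425 / 32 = -7450.78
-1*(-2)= 2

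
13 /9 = 1.44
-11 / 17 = -0.65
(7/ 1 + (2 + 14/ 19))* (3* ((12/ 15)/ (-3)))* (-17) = 2516/ 19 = 132.42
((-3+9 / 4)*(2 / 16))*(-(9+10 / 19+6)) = 885 / 608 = 1.46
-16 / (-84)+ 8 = 172 / 21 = 8.19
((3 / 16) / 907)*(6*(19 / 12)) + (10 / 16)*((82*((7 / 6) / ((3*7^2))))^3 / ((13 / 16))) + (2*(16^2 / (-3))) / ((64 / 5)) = -1237754199653 / 94345733664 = -13.12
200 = 200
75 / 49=1.53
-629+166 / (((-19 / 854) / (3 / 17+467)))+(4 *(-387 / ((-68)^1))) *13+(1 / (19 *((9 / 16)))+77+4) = -10133739655 / 2907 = -3485978.55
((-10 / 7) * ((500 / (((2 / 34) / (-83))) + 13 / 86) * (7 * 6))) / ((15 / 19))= 2305573506 / 43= 53617988.51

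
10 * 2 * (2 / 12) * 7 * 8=560 / 3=186.67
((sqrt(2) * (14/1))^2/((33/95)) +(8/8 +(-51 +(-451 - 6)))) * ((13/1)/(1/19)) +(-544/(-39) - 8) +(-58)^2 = 22433369/143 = 156876.71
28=28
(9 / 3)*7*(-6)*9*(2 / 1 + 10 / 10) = -3402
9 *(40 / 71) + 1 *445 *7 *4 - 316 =862584 / 71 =12149.07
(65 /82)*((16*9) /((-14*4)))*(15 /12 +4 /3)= -6045 /1148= -5.27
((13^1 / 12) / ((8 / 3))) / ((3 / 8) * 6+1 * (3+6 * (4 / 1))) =1 / 72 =0.01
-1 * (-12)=12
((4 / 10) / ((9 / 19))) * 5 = 38 / 9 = 4.22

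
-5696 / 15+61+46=-4091 / 15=-272.73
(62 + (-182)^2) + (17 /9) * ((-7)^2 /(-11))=3284581 /99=33177.59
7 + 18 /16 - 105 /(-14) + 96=893 /8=111.62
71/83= 0.86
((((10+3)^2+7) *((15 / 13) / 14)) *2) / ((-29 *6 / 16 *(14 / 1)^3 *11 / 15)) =-1200 / 905177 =-0.00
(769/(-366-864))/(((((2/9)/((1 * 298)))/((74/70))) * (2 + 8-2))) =-110.79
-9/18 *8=-4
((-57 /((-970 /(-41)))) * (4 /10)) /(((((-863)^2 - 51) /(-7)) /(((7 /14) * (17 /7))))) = 39729 /3611882300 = 0.00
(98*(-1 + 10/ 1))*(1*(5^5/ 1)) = 2756250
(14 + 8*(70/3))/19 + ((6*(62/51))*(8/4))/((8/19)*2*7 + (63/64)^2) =6566744206/517603947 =12.69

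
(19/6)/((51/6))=19/51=0.37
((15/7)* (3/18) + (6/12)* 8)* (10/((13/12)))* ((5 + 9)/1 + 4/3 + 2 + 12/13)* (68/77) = 59067520/91091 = 648.45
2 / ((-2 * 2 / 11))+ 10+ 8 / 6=35 / 6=5.83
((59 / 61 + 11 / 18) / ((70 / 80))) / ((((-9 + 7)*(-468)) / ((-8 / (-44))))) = 1733 / 4945941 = 0.00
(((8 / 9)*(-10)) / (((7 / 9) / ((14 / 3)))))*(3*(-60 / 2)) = 4800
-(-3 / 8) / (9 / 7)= 7 / 24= 0.29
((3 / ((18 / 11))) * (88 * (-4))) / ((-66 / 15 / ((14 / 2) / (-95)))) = -616 / 57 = -10.81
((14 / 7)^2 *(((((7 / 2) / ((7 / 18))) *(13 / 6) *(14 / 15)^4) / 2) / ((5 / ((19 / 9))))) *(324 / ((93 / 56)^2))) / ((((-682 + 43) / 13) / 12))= -6189399064576 / 17270971875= -358.37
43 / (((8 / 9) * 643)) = 0.08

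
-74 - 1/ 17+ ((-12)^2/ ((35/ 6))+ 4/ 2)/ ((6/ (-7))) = -105.19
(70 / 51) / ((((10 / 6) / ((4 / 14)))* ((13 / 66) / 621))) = 163944 / 221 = 741.83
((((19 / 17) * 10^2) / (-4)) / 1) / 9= -475 / 153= -3.10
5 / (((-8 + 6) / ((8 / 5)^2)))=-32 / 5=-6.40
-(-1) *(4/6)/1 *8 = 16/3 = 5.33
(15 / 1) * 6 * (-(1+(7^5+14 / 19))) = -28742940 / 19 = -1512786.32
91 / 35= 13 / 5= 2.60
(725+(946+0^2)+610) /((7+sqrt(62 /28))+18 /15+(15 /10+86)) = 152804190 /6409393 - 114050*sqrt(434) /6409393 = 23.47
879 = 879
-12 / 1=-12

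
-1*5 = -5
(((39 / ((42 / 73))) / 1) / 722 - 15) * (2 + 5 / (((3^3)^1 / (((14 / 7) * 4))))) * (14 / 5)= -7081537 / 48735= -145.31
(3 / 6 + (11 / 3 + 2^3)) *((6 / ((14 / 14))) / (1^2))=73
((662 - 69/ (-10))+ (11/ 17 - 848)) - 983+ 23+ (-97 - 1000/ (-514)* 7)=-53381939/ 43690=-1221.83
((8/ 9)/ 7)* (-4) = -32/ 63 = -0.51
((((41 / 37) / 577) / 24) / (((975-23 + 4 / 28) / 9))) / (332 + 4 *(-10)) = 861 / 332391974560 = 0.00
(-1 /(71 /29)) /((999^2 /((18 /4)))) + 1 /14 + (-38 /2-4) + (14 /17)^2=-354388798321 /15927319737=-22.25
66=66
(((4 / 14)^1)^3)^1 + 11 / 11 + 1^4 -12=-3422 / 343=-9.98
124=124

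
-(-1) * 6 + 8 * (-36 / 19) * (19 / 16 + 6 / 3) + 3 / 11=-8787 / 209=-42.04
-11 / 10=-1.10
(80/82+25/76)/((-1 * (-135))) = 271/28044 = 0.01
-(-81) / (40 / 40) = 81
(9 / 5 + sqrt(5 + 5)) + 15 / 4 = sqrt(10) + 111 / 20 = 8.71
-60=-60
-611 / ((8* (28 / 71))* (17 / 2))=-43381 / 1904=-22.78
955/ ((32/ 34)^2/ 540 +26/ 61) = 2272818825/ 1018294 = 2231.99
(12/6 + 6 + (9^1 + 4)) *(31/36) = 217/12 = 18.08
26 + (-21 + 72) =77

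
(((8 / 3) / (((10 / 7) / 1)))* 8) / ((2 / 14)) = 1568 / 15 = 104.53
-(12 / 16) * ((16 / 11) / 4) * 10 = -30 / 11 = -2.73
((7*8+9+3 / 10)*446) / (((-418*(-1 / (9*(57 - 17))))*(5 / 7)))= 36695988 / 1045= 35115.78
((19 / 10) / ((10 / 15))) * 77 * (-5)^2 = 21945 / 4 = 5486.25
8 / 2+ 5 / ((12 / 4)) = 5.67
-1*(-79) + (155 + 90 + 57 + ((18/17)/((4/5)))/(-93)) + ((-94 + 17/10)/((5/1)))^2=950915333/1317500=721.76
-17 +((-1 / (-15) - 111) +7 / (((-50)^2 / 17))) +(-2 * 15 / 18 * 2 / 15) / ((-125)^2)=-71935733 / 562500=-127.89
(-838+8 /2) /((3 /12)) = -3336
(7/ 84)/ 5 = 1/ 60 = 0.02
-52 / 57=-0.91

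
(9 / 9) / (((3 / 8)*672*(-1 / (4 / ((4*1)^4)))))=-1 / 16128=-0.00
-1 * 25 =-25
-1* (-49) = 49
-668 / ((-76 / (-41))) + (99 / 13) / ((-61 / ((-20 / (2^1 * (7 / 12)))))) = -37781977 / 105469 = -358.23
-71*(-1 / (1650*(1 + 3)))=0.01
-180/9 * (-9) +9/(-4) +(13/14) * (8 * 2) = 5393/28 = 192.61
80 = 80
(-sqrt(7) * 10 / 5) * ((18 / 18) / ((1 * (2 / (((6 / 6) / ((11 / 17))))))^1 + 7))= -34 * sqrt(7) / 141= -0.64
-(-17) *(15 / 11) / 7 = 255 / 77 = 3.31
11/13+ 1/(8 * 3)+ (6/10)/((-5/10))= -487/1560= -0.31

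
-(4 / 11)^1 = -4 / 11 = -0.36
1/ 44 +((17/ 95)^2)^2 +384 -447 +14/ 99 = -2026702827559/ 32254447500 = -62.83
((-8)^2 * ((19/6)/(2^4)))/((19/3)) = 2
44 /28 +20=151 /7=21.57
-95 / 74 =-1.28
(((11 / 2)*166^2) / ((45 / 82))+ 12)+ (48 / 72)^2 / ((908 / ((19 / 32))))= 30093047413 / 108960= 276184.36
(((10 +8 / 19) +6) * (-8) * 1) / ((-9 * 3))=832 / 171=4.87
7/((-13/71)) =-497/13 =-38.23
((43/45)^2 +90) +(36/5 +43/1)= 285754/2025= 141.11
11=11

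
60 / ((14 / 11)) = 330 / 7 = 47.14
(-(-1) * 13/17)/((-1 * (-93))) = 13/1581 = 0.01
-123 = -123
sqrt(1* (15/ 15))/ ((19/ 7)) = 7/ 19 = 0.37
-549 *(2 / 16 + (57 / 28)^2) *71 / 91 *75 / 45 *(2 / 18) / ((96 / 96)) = -338.64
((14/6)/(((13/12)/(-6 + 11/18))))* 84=-38024/39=-974.97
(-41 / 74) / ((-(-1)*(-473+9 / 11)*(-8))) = -451 / 3074848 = -0.00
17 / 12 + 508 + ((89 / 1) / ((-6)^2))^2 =668125 / 1296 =515.53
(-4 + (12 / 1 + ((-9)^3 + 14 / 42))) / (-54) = 1081 / 81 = 13.35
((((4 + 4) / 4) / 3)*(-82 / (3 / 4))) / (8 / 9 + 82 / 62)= -20336 / 617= -32.96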